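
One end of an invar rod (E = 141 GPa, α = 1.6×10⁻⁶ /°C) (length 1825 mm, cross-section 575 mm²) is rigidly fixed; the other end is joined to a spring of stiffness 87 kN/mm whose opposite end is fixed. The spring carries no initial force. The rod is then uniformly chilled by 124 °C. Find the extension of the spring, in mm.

If the spring were absent the rod would shorten by αΔT L = 1.6×10⁻⁶ × 124 × 1825 = 0.3621 mm.
Let P be the tensile force in the spring. The rod extends elastically by PL/(AE) and the spring stretches by P/k; together these equal δ_free.
So P = δ_free / [L/(AE) + 1/k] = 0.3621 / [ 1825/(575×141×10³) + 1/(87×10³) ].
P = 0.3621 / 3.4×10⁻⁵ = 10650 N.
Spring extension = P/k = 10650/(87×10³) = 0.1224 mm.

δ ≈ 0.122 mm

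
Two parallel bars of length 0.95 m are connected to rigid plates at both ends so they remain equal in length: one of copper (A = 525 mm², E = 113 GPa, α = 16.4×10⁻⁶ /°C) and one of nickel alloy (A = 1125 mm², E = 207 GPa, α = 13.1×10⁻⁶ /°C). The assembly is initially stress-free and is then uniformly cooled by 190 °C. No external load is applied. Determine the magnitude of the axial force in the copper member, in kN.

The copper has the larger α, so on cooling it would change length more than the nickel alloy if both were free. The rigid plates force a common final length, so the copper is put into tension and the nickel alloy into compression, with equal and opposite forces P (no external load).
Setting the final lengths equal and cancelling L: (α₁ − α₂)ΔT = P/(A₁E₁) + P/(A₂E₂).
|α₁ − α₂|·ΔT = 3.3×10⁻⁶ × 190 = 0.000627.
1/(A₁E₁) + 1/(A₂E₂) = 1/(525×113×10³) + 1/(1125×207×10³) = 2.115×10⁻⁸ N⁻¹.
So P = 0.000627 / 2.115×10⁻⁸ = 29.64 kN.

P ≈ 29.6 kN (tensile in the copper)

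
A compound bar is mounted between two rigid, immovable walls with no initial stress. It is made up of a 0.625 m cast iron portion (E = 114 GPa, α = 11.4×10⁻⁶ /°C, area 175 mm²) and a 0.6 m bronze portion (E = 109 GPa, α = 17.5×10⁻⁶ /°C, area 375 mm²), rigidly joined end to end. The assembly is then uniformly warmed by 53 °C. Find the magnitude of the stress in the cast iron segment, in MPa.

σ ≈ 116 MPa (compressive)

If the supports were absent, the total length change would be Σ αᵢΔT Lᵢ = 11.4×10⁻⁶×53×625 + 17.5×10⁻⁶×53×600 = 0.9341 mm.
Since the ends are fixed, an axial force P builds up, equal in every segment, with P · Σ Lᵢ/(AᵢEᵢ) = δ_free.
The series flexibility is Σ Lᵢ/(AᵢEᵢ) = 625/(175×114×10³) + 600/(375×109×10³) = 4.601×10⁻⁵ mm/N.
So P = 0.9341 / 4.601×10⁻⁵ = 20.3 kN, compressive.
σ_{cast iron} = P / A = 20300 / 175 = 116 MPa.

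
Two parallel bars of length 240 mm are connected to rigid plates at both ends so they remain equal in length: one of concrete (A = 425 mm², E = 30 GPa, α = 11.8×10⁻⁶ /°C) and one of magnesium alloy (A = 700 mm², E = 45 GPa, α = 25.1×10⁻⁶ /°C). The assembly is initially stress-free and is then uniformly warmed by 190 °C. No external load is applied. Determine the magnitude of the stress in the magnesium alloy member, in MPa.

σ ≈ 32.8 MPa (compressive)

The magnesium alloy has the larger α, so on heating it would change length more than the concrete if both were free. The rigid plates force a common final length, so the magnesium alloy is put into compression and the concrete into tension, with equal and opposite forces P (no external load).
Equating the net (thermal + elastic) strains gives |α₁ − α₂|·ΔT = P·[1/(A₁E₁) + 1/(A₂E₂)].
|α₁ − α₂|·ΔT = 13.3×10⁻⁶ × 190 = 0.002527.
1/(A₁E₁) + 1/(A₂E₂) = 1/(425×30×10³) + 1/(700×45×10³) = 1.102×10⁻⁷ N⁻¹.
So P = 0.002527 / 1.102×10⁻⁷ = 22.94 kN.
σ_{magnesium alloy} = P/A₂ = 22940/700 = 32.77 MPa, compressive.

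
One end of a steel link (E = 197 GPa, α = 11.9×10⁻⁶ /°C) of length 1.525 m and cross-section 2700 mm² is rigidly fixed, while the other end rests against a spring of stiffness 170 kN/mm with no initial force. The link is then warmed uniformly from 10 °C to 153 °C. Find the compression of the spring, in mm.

δ ≈ 1.74 mm

If the spring were absent the link would lengthen by αΔT L = 11.9×10⁻⁶ × 143 × 1525 = 2.595 mm.
Let P be the compressive force at the spring. The link shortens elastically by PL/(AE) and the spring compresses by P/k; together these equal δ_free.
So P = δ_free / [L/(AE) + 1/k] = 2.595 / [ 1525/(2700×197×10³) + 1/(170×10³) ].
P = 2.595 / 8.749×10⁻⁶ = 296600 N.
Spring compression = P/k = 296600/(170×10³) = 1.745 mm.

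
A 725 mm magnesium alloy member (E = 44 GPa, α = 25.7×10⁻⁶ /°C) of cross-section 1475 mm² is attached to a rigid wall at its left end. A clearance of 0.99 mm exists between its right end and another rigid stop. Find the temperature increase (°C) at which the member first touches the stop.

Contact occurs when the free expansion equals the gap: αΔT L = 0.99 mm.
So ΔT = g/(αL) = 0.99/(25.7×10⁻⁶ × 725) = 53.13 °C.

ΔT ≈ 53.1 °C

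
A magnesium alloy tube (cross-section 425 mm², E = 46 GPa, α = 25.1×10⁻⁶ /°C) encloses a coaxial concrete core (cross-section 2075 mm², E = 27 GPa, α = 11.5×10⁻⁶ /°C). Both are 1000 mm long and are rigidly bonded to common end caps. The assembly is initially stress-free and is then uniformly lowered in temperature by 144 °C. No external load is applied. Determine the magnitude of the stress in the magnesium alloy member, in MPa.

The magnesium alloy has the larger α, so on cooling it would change length more than the concrete if both were free. The rigid plates force a common final length, so the magnesium alloy is put into tension and the concrete into compression, with equal and opposite forces P (no external load).
Equating the net (thermal + elastic) strains gives |α₁ − α₂|·ΔT = P·[1/(A₁E₁) + 1/(A₂E₂)].
|α₁ − α₂|·ΔT = 13.6×10⁻⁶ × 144 = 0.001958.
1/(A₁E₁) + 1/(A₂E₂) = 1/(425×46×10³) + 1/(2075×27×10³) = 6.9×10⁻⁸ N⁻¹.
So P = 0.001958 / 6.9×10⁻⁸ = 28.38 kN.
σ_{magnesium alloy} = P/A₁ = 28380/425 = 66.78 MPa, tensile.

σ ≈ 66.8 MPa (tensile)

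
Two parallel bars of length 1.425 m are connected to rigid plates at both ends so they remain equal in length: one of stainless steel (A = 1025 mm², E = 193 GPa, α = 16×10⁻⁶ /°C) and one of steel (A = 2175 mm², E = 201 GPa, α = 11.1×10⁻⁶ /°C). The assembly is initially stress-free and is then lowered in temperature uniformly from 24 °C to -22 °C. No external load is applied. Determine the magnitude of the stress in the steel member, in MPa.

Equilibrium of a rigid end plate with no external load gives equal and opposite internal forces ±P in the two members. Since α_{stainless steel} > α_{steel}, cooling drives the stainless steel into tension and the steel into compression.
Equating the net (thermal + elastic) strains gives |α₁ − α₂|·ΔT = P·[1/(A₁E₁) + 1/(A₂E₂)].
|α₁ − α₂|·ΔT = 4.9×10⁻⁶ × 46 = 0.0002254.
1/(A₁E₁) + 1/(A₂E₂) = 1/(1025×193×10³) + 1/(2175×201×10³) = 7.342×10⁻⁹ N⁻¹.
So P = 0.0002254 / 7.342×10⁻⁹ = 30.7 kN.
σ_{steel} = P/A₂ = 30700/2175 = 14.11 MPa, compressive.

σ ≈ 14.1 MPa (compressive)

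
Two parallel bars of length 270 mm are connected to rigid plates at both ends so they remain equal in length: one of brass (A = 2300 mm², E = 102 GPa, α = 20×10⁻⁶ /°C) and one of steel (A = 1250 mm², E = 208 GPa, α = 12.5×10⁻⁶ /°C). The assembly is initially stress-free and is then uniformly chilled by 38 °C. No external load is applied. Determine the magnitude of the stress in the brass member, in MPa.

Both members must finish at the same length. With the larger α, the brass tends to over-contract; the plates restrain it, putting the brass in tension and the steel in compression. With no external load the two internal forces are equal and opposite, magnitude P.
Setting the final lengths equal and cancelling L: (α₁ − α₂)ΔT = P/(A₁E₁) + P/(A₂E₂).
|α₁ − α₂|·ΔT = 7.5×10⁻⁶ × 38 = 0.000285.
1/(A₁E₁) + 1/(A₂E₂) = 1/(2300×102×10³) + 1/(1250×208×10³) = 8.109×10⁻⁹ N⁻¹.
P = 0.000285 / 8.109×10⁻⁹ = 35150 N = 35.15 kN.
σ_{brass} = P/A₁ = 35150/2300 = 15.28 MPa, tensile.

σ ≈ 15.3 MPa (tensile)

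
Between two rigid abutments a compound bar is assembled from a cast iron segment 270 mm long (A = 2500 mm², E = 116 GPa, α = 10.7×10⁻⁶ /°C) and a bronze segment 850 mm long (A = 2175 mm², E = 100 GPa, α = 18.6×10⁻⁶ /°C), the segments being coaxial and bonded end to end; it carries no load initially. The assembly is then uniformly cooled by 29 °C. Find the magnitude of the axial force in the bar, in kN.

With the walls removed the bar would change length by δ_free = Σ αᵢΔT Lᵢ = 10.7×10⁻⁶×29×270 + 18.6×10⁻⁶×29×850 = 0.5423 mm.
Since the ends are fixed, an axial force P builds up, equal in every segment, with P · Σ Lᵢ/(AᵢEᵢ) = δ_free.
The series flexibility is Σ Lᵢ/(AᵢEᵢ) = 270/(2500×116×10³) + 850/(2175×100×10³) = 4.839×10⁻⁶ mm/N.
So P = 0.5423 / 4.839×10⁻⁶ = 112.1 kN, tensile.

P ≈ 112 kN (tensile)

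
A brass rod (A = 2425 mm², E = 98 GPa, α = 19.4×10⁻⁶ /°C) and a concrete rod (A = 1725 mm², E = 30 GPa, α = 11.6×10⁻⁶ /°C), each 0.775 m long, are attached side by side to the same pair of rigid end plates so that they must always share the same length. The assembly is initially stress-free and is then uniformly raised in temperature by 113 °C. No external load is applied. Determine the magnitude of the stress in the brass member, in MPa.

Equilibrium of a rigid end plate with no external load gives equal and opposite internal forces ±P in the two members. Since α_{brass} > α_{concrete}, heating drives the brass into compression and the concrete into tension.
Setting the final lengths equal and cancelling L: (α₁ − α₂)ΔT = P/(A₁E₁) + P/(A₂E₂).
|α₁ − α₂|·ΔT = 7.8×10⁻⁶ × 113 = 0.0008814.
1/(A₁E₁) + 1/(A₂E₂) = 1/(2425×98×10³) + 1/(1725×30×10³) = 2.353×10⁻⁸ N⁻¹.
So P = 0.0008814 / 2.353×10⁻⁸ = 37.46 kN.
σ_{brass} = P/A₁ = 37460/2425 = 15.45 MPa, compressive.

σ ≈ 15.4 MPa (compressive)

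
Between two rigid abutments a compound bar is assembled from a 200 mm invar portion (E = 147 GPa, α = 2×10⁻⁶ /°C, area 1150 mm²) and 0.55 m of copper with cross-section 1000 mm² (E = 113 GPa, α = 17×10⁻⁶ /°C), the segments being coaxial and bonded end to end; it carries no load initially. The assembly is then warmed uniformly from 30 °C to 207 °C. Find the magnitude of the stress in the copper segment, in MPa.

σ ≈ 285 MPa (compressive)

With the walls removed the bar would change length by δ_free = Σ αᵢΔT Lᵢ = 2×10⁻⁶×177×200 + 17×10⁻⁶×177×550 = 1.726 mm.
The rigid supports impose zero overall length change; the single axial force P common to all segments must satisfy P Σ Lᵢ/(AᵢEᵢ) = δ_free.
Σ Lᵢ/(AᵢEᵢ) = 200/(1150×147×10³) + 550/(1000×113×10³) = 6.05×10⁻⁶ mm/N.
P = 1.726 / 6.05×10⁻⁶ = 285200 N = 285.2 kN, compressive.
σ_{copper} = P / A = 285200 / 1000 = 285.2 MPa.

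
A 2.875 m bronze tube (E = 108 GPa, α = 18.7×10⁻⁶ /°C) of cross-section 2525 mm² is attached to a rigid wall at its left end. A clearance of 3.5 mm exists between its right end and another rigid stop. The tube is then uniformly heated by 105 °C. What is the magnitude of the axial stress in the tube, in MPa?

If the wall were absent the tube would grow by αΔT L = 18.7×10⁻⁶ × 105 × 2875 = 5.645 mm.
After closing the 3.5 mm clearance, 5.645 − 3.5 = 2.145 mm of expansion remains to be suppressed by the wall.
That suppressed elongation corresponds to σ = E·Δ/L = 108×10³ × 2.145/2875 = 80.58 MPa.

σ ≈ 80.6 MPa (compressive)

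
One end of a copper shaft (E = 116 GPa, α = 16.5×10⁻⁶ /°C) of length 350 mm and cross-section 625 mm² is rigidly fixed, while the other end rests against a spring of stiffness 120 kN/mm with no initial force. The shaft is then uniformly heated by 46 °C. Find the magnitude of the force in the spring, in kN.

P ≈ 20.2 kN

The unrestrained thermal change is αΔT L = 16.5×10⁻⁶ × 46 × 350 = 0.2656 mm.
With a force P in the spring, the elastic change of the shaft is PL/(AE) and that of the spring is P/k; compatibility requires their sum to equal δ_free.
So P = δ_free / [L/(AE) + 1/k] = 0.2656 / [ 350/(625×116×10³) + 1/(120×10³) ].
P = 0.2656 / 1.316×10⁻⁵ = 20180 N.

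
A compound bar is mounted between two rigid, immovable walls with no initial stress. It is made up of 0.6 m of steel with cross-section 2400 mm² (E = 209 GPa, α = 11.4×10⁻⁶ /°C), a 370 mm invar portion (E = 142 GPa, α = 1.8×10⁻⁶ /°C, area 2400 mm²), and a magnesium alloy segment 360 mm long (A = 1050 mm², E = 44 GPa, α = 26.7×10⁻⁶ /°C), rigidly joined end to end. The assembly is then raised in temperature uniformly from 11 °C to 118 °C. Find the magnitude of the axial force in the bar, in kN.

Free thermal expansion of the whole bar: Σ αᵢΔT Lᵢ = 11.4×10⁻⁶×107×600 + 1.8×10⁻⁶×107×370 + 26.7×10⁻⁶×107×360 = 1.832 mm.
The rigid supports impose zero overall length change; the single axial force P common to all segments must satisfy P Σ Lᵢ/(AᵢEᵢ) = δ_free.
Σ Lᵢ/(AᵢEᵢ) = 600/(2400×209×10³) + 370/(2400×142×10³) + 360/(1050×44×10³) = 1.007×10⁻⁵ mm/N.
So P = 1.832 / 1.007×10⁻⁵ = 181.8 kN, compressive.

P ≈ 182 kN (compressive)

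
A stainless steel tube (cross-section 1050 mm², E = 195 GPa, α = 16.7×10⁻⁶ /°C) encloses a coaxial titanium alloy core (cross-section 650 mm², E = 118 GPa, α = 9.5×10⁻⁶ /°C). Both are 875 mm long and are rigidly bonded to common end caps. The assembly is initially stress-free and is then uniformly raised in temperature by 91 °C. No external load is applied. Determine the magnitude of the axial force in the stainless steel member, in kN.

P ≈ 36.6 kN (compressive in the stainless steel)

Equilibrium of a rigid end plate with no external load gives equal and opposite internal forces ±P in the two members. Since α_{stainless steel} > α_{titanium alloy}, heating drives the stainless steel into compression and the titanium alloy into tension.
Equating the net (thermal + elastic) strains gives |α₁ − α₂|·ΔT = P·[1/(A₁E₁) + 1/(A₂E₂)].
|α₁ − α₂|·ΔT = 7.2×10⁻⁶ × 91 = 0.0006552.
1/(A₁E₁) + 1/(A₂E₂) = 1/(1050×195×10³) + 1/(650×118×10³) = 1.792×10⁻⁸ N⁻¹.
P = 0.0006552 / 1.792×10⁻⁸ = 36560 N = 36.56 kN.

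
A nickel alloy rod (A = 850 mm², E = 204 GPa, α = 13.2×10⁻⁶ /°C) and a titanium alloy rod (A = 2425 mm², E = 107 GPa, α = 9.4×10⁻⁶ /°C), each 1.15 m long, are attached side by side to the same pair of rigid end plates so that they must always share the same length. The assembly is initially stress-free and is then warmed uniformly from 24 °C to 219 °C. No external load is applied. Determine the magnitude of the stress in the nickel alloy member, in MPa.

Both members must finish at the same length. With the larger α, the nickel alloy tends to over-expand; the plates restrain it, putting the nickel alloy in compression and the titanium alloy in tension. With no external load the two internal forces are equal and opposite, magnitude P.
Compatibility of the two members (thermal + elastic change equal): (α₁ − α₂)ΔT = P·[1/(A₁E₁) + 1/(A₂E₂)].
|α₁ − α₂|·ΔT = 3.8×10⁻⁶ × 195 = 0.000741.
1/(A₁E₁) + 1/(A₂E₂) = 1/(850×204×10³) + 1/(2425×107×10³) = 9.621×10⁻⁹ N⁻¹.
So P = 0.000741 / 9.621×10⁻⁹ = 77.02 kN.
σ_{nickel alloy} = P/A₁ = 77020/850 = 90.61 MPa, compressive.

σ ≈ 90.6 MPa (compressive)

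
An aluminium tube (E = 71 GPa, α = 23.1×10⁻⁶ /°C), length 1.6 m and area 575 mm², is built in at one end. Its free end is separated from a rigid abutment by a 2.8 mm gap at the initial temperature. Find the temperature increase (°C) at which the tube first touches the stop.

ΔT ≈ 75.8 °C

Contact occurs when the free expansion equals the gap: αΔT L = 2.8 mm.
ΔT = 2.8 / (23.1×10⁻⁶ × 1600) = 75.76 °C.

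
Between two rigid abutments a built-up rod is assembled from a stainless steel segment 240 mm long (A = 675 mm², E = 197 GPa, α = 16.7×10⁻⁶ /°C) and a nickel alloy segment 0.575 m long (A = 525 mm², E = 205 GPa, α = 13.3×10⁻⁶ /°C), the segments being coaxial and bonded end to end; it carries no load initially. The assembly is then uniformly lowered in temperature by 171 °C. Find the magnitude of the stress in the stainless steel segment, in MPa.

σ ≈ 413 MPa (tensile)

With the walls removed the bar would change length by δ_free = Σ αᵢΔT Lᵢ = 16.7×10⁻⁶×171×240 + 13.3×10⁻⁶×171×575 = 1.993 mm.
Since the ends are fixed, an axial force P builds up, equal in every segment, with P · Σ Lᵢ/(AᵢEᵢ) = δ_free.
The series flexibility is Σ Lᵢ/(AᵢEᵢ) = 240/(675×197×10³) + 575/(525×205×10³) = 7.147×10⁻⁶ mm/N.
P = 1.993 / 7.147×10⁻⁶ = 278900 N = 278.9 kN, tensile.
σ_{stainless steel} = P / A = 278900 / 675 = 413.1 MPa.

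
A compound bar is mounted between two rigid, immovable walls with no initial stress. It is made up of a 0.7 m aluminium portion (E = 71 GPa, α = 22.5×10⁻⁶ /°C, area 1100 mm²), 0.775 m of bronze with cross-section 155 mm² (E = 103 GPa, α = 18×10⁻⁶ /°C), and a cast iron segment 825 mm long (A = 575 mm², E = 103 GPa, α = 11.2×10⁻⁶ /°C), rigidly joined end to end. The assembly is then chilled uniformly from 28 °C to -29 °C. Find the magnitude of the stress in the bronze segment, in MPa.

σ ≈ 200 MPa (tensile)

If the supports were absent, the total length change would be Σ αᵢΔT Lᵢ = 22.5×10⁻⁶×57×700 + 18×10⁻⁶×57×775 + 11.2×10⁻⁶×57×825 = 2.22 mm.
The walls prevent any net length change, so an axial force P (same in every segment) develops. Compatibility: P · Σ Lᵢ/(AᵢEᵢ) = δ_free.
Σ Lᵢ/(AᵢEᵢ) = 700/(1100×71×10³) + 775/(155×103×10³) + 825/(575×103×10³) = 7.144×10⁻⁵ mm/N.
So P = 2.22 / 7.144×10⁻⁵ = 31.07 kN, tensile.
σ_{bronze} = P / A = 31070 / 155 = 200.5 MPa.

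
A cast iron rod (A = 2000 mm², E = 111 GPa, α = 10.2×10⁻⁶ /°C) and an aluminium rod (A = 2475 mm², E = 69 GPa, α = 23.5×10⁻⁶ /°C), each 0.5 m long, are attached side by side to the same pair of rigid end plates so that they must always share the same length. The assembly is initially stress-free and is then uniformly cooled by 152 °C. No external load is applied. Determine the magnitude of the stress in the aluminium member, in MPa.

σ ≈ 78.8 MPa (tensile)

Equilibrium of a rigid end plate with no external load gives equal and opposite internal forces ±P in the two members. Since α_{aluminium} > α_{cast iron}, cooling drives the aluminium into tension and the cast iron into compression.
Compatibility of the two members (thermal + elastic change equal): (α₁ − α₂)ΔT = P·[1/(A₁E₁) + 1/(A₂E₂)].
|α₁ − α₂|·ΔT = 13.3×10⁻⁶ × 152 = 0.002022.
1/(A₁E₁) + 1/(A₂E₂) = 1/(2000×111×10³) + 1/(2475×69×10³) = 1.036×10⁻⁸ N⁻¹.
So P = 0.002022 / 1.036×10⁻⁸ = 195.1 kN.
σ_{aluminium} = P/A₂ = 195100/2475 = 78.84 MPa, tensile.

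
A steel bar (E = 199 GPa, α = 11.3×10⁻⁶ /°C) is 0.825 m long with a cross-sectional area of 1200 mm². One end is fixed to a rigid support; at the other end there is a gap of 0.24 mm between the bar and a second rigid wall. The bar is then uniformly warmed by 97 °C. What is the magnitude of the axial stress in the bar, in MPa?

If the wall were absent the bar would grow by αΔT L = 11.3×10⁻⁶ × 97 × 825 = 0.9043 mm.
After closing the 0.24 mm clearance, 0.9043 − 0.24 = 0.6643 mm of expansion remains to be suppressed by the wall.
Compatibility: PL/(AE) = 0.6643 mm, so σ = P/A = E × (0.6643/825) = 160.2 MPa.

σ ≈ 160 MPa (compressive)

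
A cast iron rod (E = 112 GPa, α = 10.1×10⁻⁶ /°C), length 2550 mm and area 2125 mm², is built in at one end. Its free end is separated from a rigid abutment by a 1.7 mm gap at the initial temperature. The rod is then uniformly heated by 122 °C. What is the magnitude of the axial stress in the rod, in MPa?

σ ≈ 63.3 MPa (compressive)

If the wall were absent the rod would grow by αΔT L = 10.1×10⁻⁶ × 122 × 2550 = 3.142 mm.
The gap closes (δ_free > 1.7 mm) and the wall then resists a further 3.142 − 1.7 = 1.442 mm of expansion.
So σ = E(δ_free − g)/L = 112×10³ × 1.442/2550 = 63.34 MPa.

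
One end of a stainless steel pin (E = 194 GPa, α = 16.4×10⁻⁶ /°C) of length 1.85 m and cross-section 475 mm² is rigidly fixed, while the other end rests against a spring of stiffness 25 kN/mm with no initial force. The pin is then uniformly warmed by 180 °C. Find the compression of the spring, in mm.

If the spring were absent the pin would lengthen by αΔT L = 16.4×10⁻⁶ × 180 × 1850 = 5.461 mm.
Let P be the compressive force at the spring. The pin shortens elastically by PL/(AE) and the spring compresses by P/k; together these equal δ_free.
So P = δ_free / [L/(AE) + 1/k] = 5.461 / [ 1850/(475×194×10³) + 1/(25×10³) ].
P = 5.461 / 6.008×10⁻⁵ = 90900 N.
Spring compression = P/k = 90900/(25×10³) = 3.636 mm.

δ ≈ 3.64 mm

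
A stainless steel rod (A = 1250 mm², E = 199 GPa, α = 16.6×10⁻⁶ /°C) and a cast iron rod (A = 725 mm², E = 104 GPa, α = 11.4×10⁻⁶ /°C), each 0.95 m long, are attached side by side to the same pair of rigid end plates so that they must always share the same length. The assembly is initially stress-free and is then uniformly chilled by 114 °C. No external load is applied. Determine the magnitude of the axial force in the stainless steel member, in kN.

Both members must finish at the same length. With the larger α, the stainless steel tends to over-contract; the plates restrain it, putting the stainless steel in tension and the cast iron in compression. With no external load the two internal forces are equal and opposite, magnitude P.
Setting the final lengths equal and cancelling L: (α₁ − α₂)ΔT = P/(A₁E₁) + P/(A₂E₂).
|α₁ − α₂|·ΔT = 5.2×10⁻⁶ × 114 = 0.0005928.
1/(A₁E₁) + 1/(A₂E₂) = 1/(1250×199×10³) + 1/(725×104×10³) = 1.728×10⁻⁸ N⁻¹.
P = 0.0005928 / 1.728×10⁻⁸ = 34300 N = 34.3 kN.

P ≈ 34.3 kN (tensile in the stainless steel)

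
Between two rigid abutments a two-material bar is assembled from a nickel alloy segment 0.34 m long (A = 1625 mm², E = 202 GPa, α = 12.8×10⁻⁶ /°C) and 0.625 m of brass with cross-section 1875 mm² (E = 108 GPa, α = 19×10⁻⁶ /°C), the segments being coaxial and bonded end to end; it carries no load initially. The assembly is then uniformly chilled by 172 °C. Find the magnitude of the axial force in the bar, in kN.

P ≈ 677 kN (tensile)

With the walls removed the bar would change length by δ_free = Σ αᵢΔT Lᵢ = 12.8×10⁻⁶×172×340 + 19×10⁻⁶×172×625 = 2.791 mm.
The rigid supports impose zero overall length change; the single axial force P common to all segments must satisfy P Σ Lᵢ/(AᵢEᵢ) = δ_free.
The series flexibility is Σ Lᵢ/(AᵢEᵢ) = 340/(1625×202×10³) + 625/(1875×108×10³) = 4.122×10⁻⁶ mm/N.
Hence P = δ_free / Σ(L/AE) = 2.791/4.122×10⁻⁶ = 677.1 kN (tensile).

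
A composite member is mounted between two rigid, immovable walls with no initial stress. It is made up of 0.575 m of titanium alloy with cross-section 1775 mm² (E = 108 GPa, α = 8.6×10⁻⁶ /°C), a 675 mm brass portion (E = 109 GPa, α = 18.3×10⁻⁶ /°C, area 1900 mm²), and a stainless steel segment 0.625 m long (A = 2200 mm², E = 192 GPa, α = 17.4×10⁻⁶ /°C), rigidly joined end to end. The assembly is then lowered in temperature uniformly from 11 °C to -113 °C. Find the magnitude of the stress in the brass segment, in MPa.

σ ≈ 238 MPa (tensile)

Free thermal contraction of the whole bar: Σ αᵢΔT Lᵢ = 8.6×10⁻⁶×124×575 + 18.3×10⁻⁶×124×675 + 17.4×10⁻⁶×124×625 = 3.493 mm.
The walls prevent any net length change, so an axial force P (same in every segment) develops. Compatibility: P · Σ Lᵢ/(AᵢEᵢ) = δ_free.
Σ Lᵢ/(AᵢEᵢ) = 575/(1775×108×10³) + 675/(1900×109×10³) + 625/(2200×192×10³) = 7.738×10⁻⁶ mm/N.
Hence P = δ_free / Σ(L/AE) = 3.493/7.738×10⁻⁶ = 451.4 kN (tensile).
σ_{brass} = P / A = 451400 / 1900 = 237.6 MPa.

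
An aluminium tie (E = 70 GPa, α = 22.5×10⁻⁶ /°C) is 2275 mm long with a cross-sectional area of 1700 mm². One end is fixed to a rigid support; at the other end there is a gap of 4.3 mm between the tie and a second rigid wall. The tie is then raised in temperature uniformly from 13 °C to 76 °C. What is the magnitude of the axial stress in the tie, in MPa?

Free thermal elongation = αΔT L = 22.5×10⁻⁶ × 63 × 2275 = 3.225 mm.
This is smaller than the 4.3 mm clearance, so the tie expands freely without reaching the stop — the stress is zero.

σ ≈ 0 MPa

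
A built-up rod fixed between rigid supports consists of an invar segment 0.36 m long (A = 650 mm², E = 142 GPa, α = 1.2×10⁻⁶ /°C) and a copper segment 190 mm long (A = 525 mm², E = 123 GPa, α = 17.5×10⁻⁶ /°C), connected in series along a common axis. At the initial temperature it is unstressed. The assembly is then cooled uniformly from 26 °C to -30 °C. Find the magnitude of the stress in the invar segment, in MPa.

With the walls removed the bar would change length by δ_free = Σ αᵢΔT Lᵢ = 1.2×10⁻⁶×56×360 + 17.5×10⁻⁶×56×190 = 0.2104 mm.
The rigid supports impose zero overall length change; the single axial force P common to all segments must satisfy P Σ Lᵢ/(AᵢEᵢ) = δ_free.
Σ Lᵢ/(AᵢEᵢ) = 360/(650×142×10³) + 190/(525×123×10³) = 6.843×10⁻⁶ mm/N.
Hence P = δ_free / Σ(L/AE) = 0.2104/6.843×10⁻⁶ = 30.75 kN (tensile).
σ_{invar} = P / A = 30750 / 650 = 47.3 MPa.

σ ≈ 47.3 MPa (tensile)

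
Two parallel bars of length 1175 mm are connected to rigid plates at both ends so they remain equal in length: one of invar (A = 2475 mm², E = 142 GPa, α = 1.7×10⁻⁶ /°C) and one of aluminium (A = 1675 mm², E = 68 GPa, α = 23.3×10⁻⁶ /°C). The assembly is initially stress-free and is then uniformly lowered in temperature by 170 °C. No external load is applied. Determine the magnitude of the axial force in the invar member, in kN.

P ≈ 316 kN (compressive in the invar)

Equilibrium of a rigid end plate with no external load gives equal and opposite internal forces ±P in the two members. Since α_{aluminium} > α_{invar}, cooling drives the aluminium into tension and the invar into compression.
Equating the net (thermal + elastic) strains gives |α₁ − α₂|·ΔT = P·[1/(A₁E₁) + 1/(A₂E₂)].
|α₁ − α₂|·ΔT = 21.6×10⁻⁶ × 170 = 0.003672.
1/(A₁E₁) + 1/(A₂E₂) = 1/(2475×142×10³) + 1/(1675×68×10³) = 1.162×10⁻⁸ N⁻¹.
So P = 0.003672 / 1.162×10⁻⁸ = 315.9 kN.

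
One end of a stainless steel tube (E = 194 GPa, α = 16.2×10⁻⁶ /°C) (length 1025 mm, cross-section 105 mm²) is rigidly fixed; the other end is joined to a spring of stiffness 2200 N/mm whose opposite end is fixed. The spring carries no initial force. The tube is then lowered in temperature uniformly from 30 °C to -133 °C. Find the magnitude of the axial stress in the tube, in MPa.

Free thermal contraction: δ_free = αΔT L = 16.2×10⁻⁶ × 163 × 1025 = 2.707 mm.
With a force P in the spring, the elastic change of the tube is PL/(AE) and that of the spring is P/k; compatibility requires their sum to equal δ_free.
P [ L/(AE) + 1/k ] = δ_free → P [ 1025/(105×194×10³) + 1/(2200) ] = 2.707.
P = 2.707 / 0.0005049 = 5361 N.
σ = P/A = 5361/105 = 51.06 MPa.

σ ≈ 51.1 MPa (tensile)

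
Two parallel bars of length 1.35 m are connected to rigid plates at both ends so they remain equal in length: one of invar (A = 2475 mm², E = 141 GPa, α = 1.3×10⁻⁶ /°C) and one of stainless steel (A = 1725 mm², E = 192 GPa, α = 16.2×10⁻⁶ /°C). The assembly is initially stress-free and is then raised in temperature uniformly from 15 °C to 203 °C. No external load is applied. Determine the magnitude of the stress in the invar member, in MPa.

Both members must finish at the same length. With the larger α, the stainless steel tends to over-expand; the plates restrain it, putting the stainless steel in compression and the invar in tension. With no external load the two internal forces are equal and opposite, magnitude P.
Equating the net (thermal + elastic) strains gives |α₁ − α₂|·ΔT = P·[1/(A₁E₁) + 1/(A₂E₂)].
|α₁ − α₂|·ΔT = 14.9×10⁻⁶ × 188 = 0.002801.
1/(A₁E₁) + 1/(A₂E₂) = 1/(2475×141×10³) + 1/(1725×192×10³) = 5.885×10⁻⁹ N⁻¹.
P = 0.002801 / 5.885×10⁻⁹ = 476000 N = 476 kN.
σ_{invar} = P/A₁ = 476000/2475 = 192.3 MPa, tensile.

σ ≈ 192 MPa (tensile)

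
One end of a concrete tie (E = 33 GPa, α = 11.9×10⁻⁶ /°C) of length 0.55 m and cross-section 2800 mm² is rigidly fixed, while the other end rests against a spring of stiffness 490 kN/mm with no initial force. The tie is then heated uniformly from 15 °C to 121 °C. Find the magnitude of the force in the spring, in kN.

P ≈ 86.8 kN

If the spring were absent the tie would lengthen by αΔT L = 11.9×10⁻⁶ × 106 × 550 = 0.6938 mm.
Let P be the compressive force at the spring. The tie shortens elastically by PL/(AE) and the spring compresses by P/k; together these equal δ_free.
So P = δ_free / [L/(AE) + 1/k] = 0.6938 / [ 550/(2800×33×10³) + 1/(490×10³) ].
P = 0.6938 / 7.993×10⁻⁶ = 86800 N.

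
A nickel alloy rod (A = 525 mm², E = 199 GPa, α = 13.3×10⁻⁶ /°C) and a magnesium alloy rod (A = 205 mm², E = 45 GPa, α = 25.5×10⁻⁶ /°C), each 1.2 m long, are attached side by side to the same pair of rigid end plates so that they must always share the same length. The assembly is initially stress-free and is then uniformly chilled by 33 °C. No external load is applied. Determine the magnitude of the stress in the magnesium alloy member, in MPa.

σ ≈ 16.6 MPa (tensile)

The magnesium alloy has the larger α, so on cooling it would change length more than the nickel alloy if both were free. The rigid plates force a common final length, so the magnesium alloy is put into tension and the nickel alloy into compression, with equal and opposite forces P (no external load).
Equating the net (thermal + elastic) strains gives |α₁ − α₂|·ΔT = P·[1/(A₁E₁) + 1/(A₂E₂)].
|α₁ − α₂|·ΔT = 12.2×10⁻⁶ × 33 = 0.0004026.
1/(A₁E₁) + 1/(A₂E₂) = 1/(525×199×10³) + 1/(205×45×10³) = 1.18×10⁻⁷ N⁻¹.
P = 0.0004026 / 1.18×10⁻⁷ = 3413 N = 3.413 kN.
σ_{magnesium alloy} = P/A₂ = 3413/205 = 16.65 MPa, tensile.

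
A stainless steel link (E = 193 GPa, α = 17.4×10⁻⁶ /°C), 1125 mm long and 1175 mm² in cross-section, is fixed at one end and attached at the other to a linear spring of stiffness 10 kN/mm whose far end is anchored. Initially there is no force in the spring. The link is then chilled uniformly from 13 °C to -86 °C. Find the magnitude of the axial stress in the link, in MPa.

If the spring were absent the link would shorten by αΔT L = 17.4×10⁻⁶ × 99 × 1125 = 1.938 mm.
Let P be the tensile force in the spring. The link extends elastically by PL/(AE) and the spring stretches by P/k; together these equal δ_free.
P [ L/(AE) + 1/k ] = δ_free → P [ 1125/(1175×193×10³) + 1/(10×10³) ] = 1.938.
P = 1.938 / 0.000105 = 18460 N.
σ = P/A = 18460/1175 = 15.71 MPa.

σ ≈ 15.7 MPa (tensile)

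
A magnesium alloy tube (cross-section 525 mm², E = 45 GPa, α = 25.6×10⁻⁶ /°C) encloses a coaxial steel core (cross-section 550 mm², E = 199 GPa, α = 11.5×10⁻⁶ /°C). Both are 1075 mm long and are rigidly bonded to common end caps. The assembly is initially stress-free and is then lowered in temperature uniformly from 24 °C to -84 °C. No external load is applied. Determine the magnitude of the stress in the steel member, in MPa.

σ ≈ 53.8 MPa (compressive)

The magnesium alloy has the larger α, so on cooling it would change length more than the steel if both were free. The rigid plates force a common final length, so the magnesium alloy is put into tension and the steel into compression, with equal and opposite forces P (no external load).
Equating the net (thermal + elastic) strains gives |α₁ − α₂|·ΔT = P·[1/(A₁E₁) + 1/(A₂E₂)].
|α₁ − α₂|·ΔT = 14.1×10⁻⁶ × 108 = 0.001523.
1/(A₁E₁) + 1/(A₂E₂) = 1/(525×45×10³) + 1/(550×199×10³) = 5.146×10⁻⁸ N⁻¹.
So P = 0.001523 / 5.146×10⁻⁸ = 29.59 kN.
σ_{steel} = P/A₂ = 29590/550 = 53.8 MPa, compressive.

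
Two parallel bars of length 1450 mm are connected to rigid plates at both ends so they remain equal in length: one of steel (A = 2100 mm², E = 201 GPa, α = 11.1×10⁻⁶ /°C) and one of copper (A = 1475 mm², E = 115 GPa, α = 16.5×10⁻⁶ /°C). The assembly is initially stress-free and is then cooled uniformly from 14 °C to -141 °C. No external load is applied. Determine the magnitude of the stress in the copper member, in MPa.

The copper has the larger α, so on cooling it would change length more than the steel if both were free. The rigid plates force a common final length, so the copper is put into tension and the steel into compression, with equal and opposite forces P (no external load).
Setting the final lengths equal and cancelling L: (α₁ − α₂)ΔT = P/(A₁E₁) + P/(A₂E₂).
|α₁ − α₂|·ΔT = 5.4×10⁻⁶ × 155 = 0.000837.
1/(A₁E₁) + 1/(A₂E₂) = 1/(2100×201×10³) + 1/(1475×115×10³) = 8.264×10⁻⁹ N⁻¹.
So P = 0.000837 / 8.264×10⁻⁹ = 101.3 kN.
σ_{copper} = P/A₂ = 101300/1475 = 68.66 MPa, tensile.

σ ≈ 68.7 MPa (tensile)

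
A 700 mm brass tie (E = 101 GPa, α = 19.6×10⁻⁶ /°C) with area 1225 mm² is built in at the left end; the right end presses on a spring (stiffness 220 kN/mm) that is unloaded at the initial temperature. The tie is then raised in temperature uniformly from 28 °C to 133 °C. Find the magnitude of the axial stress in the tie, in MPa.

The unrestrained thermal change is αΔT L = 19.6×10⁻⁶ × 105 × 700 = 1.441 mm.
With a force P in the spring, the elastic change of the tie is PL/(AE) and that of the spring is P/k; compatibility requires their sum to equal δ_free.
P [ L/(AE) + 1/k ] = δ_free → P [ 700/(1225×101×10³) + 1/(220×10³) ] = 1.441.
P = 1.441 / 1.02×10⁻⁵ = 141200 N.
σ = P/A = 141200/1225 = 115.3 MPa.

σ ≈ 115 MPa (compressive)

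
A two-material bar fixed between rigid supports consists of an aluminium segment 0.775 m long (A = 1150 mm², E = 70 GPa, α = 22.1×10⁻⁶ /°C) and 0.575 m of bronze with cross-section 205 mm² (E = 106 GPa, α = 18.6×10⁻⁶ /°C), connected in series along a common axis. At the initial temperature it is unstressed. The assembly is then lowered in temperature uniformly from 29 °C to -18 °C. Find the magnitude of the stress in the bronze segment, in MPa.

If the supports were absent, the total length change would be Σ αᵢΔT Lᵢ = 22.1×10⁻⁶×47×775 + 18.6×10⁻⁶×47×575 = 1.308 mm.
Since the ends are fixed, an axial force P builds up, equal in every segment, with P · Σ Lᵢ/(AᵢEᵢ) = δ_free.
Σ Lᵢ/(AᵢEᵢ) = 775/(1150×70×10³) + 575/(205×106×10³) = 3.609×10⁻⁵ mm/N.
P = 1.308 / 3.609×10⁻⁵ = 36230 N = 36.23 kN, tensile.
σ_{bronze} = P / A = 36230 / 205 = 176.8 MPa.

σ ≈ 177 MPa (tensile)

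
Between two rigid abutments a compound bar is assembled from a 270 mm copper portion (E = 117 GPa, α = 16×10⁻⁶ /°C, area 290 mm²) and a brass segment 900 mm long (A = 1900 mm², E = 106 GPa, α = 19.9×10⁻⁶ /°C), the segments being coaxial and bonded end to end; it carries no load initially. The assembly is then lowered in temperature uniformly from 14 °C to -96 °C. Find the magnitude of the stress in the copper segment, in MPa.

With the walls removed the bar would change length by δ_free = Σ αᵢΔT Lᵢ = 16×10⁻⁶×110×270 + 19.9×10⁻⁶×110×900 = 2.445 mm.
Since the ends are fixed, an axial force P builds up, equal in every segment, with P · Σ Lᵢ/(AᵢEᵢ) = δ_free.
The series flexibility is Σ Lᵢ/(AᵢEᵢ) = 270/(290×117×10³) + 900/(1900×106×10³) = 1.243×10⁻⁵ mm/N.
P = 2.445 / 1.243×10⁻⁵ = 196800 N = 196.8 kN, tensile.
σ_{copper} = P / A = 196800 / 290 = 678.6 MPa.

σ ≈ 679 MPa (tensile)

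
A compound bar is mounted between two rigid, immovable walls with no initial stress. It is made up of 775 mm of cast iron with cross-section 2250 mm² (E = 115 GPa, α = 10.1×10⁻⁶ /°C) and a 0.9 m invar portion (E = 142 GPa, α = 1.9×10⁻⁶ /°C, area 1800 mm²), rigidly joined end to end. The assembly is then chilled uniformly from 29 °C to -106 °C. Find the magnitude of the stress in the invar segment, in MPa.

σ ≈ 110 MPa (tensile)

With the walls removed the bar would change length by δ_free = Σ αᵢΔT Lᵢ = 10.1×10⁻⁶×135×775 + 1.9×10⁻⁶×135×900 = 1.288 mm.
Since the ends are fixed, an axial force P builds up, equal in every segment, with P · Σ Lᵢ/(AᵢEᵢ) = δ_free.
The series flexibility is Σ Lᵢ/(AᵢEᵢ) = 775/(2250×115×10³) + 900/(1800×142×10³) = 6.516×10⁻⁶ mm/N.
So P = 1.288 / 6.516×10⁻⁶ = 197.6 kN, tensile.
σ_{invar} = P / A = 197600 / 1800 = 109.8 MPa.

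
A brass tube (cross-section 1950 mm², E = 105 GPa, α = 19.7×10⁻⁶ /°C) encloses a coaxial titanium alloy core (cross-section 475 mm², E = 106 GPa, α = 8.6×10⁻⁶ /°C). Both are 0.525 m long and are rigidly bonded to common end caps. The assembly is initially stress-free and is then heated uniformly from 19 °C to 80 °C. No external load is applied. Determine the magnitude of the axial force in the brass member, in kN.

The brass has the larger α, so on heating it would change length more than the titanium alloy if both were free. The rigid plates force a common final length, so the brass is put into compression and the titanium alloy into tension, with equal and opposite forces P (no external load).
Compatibility of the two members (thermal + elastic change equal): (α₁ − α₂)ΔT = P·[1/(A₁E₁) + 1/(A₂E₂)].
|α₁ − α₂|·ΔT = 11.1×10⁻⁶ × 61 = 0.0006771.
1/(A₁E₁) + 1/(A₂E₂) = 1/(1950×105×10³) + 1/(475×106×10³) = 2.474×10⁻⁸ N⁻¹.
P = 0.0006771 / 2.474×10⁻⁸ = 27360 N = 27.36 kN.

P ≈ 27.4 kN (compressive in the brass)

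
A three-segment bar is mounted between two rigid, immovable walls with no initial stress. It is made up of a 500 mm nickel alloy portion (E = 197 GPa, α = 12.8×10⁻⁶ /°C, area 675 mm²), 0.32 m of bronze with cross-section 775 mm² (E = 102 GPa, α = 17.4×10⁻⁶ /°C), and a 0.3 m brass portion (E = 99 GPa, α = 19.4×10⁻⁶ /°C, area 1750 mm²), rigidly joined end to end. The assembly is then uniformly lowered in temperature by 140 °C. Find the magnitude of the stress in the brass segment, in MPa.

With the walls removed the bar would change length by δ_free = Σ αᵢΔT Lᵢ = 12.8×10⁻⁶×140×500 + 17.4×10⁻⁶×140×320 + 19.4×10⁻⁶×140×300 = 2.49 mm.
The rigid supports impose zero overall length change; the single axial force P common to all segments must satisfy P Σ Lᵢ/(AᵢEᵢ) = δ_free.
The series flexibility is Σ Lᵢ/(AᵢEᵢ) = 500/(675×197×10³) + 320/(775×102×10³) + 300/(1750×99×10³) = 9.54×10⁻⁶ mm/N.
Hence P = δ_free / Σ(L/AE) = 2.49/9.54×10⁻⁶ = 261 kN (tensile).
σ_{brass} = P / A = 261000 / 1750 = 149.2 MPa.

σ ≈ 149 MPa (tensile)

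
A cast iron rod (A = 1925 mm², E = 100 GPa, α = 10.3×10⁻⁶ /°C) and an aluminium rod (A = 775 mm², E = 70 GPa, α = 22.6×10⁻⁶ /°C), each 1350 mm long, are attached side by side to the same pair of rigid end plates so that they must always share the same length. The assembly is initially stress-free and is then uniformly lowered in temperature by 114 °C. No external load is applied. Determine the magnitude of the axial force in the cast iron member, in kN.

P ≈ 59.3 kN (compressive in the cast iron)

Both members must finish at the same length. With the larger α, the aluminium tends to over-contract; the plates restrain it, putting the aluminium in tension and the cast iron in compression. With no external load the two internal forces are equal and opposite, magnitude P.
Compatibility of the two members (thermal + elastic change equal): (α₁ − α₂)ΔT = P·[1/(A₁E₁) + 1/(A₂E₂)].
|α₁ − α₂|·ΔT = 12.3×10⁻⁶ × 114 = 0.001402.
1/(A₁E₁) + 1/(A₂E₂) = 1/(1925×100×10³) + 1/(775×70×10³) = 2.363×10⁻⁸ N⁻¹.
P = 0.001402 / 2.363×10⁻⁸ = 59340 N = 59.34 kN.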